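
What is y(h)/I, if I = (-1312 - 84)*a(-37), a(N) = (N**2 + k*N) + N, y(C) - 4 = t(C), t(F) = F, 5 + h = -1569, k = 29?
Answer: 785/180782 ≈ 0.0043422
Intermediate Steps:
h = -1574 (h = -5 - 1569 = -1574)
y(C) = 4 + C
a(N) = N**2 + 30*N (a(N) = (N**2 + 29*N) + N = N**2 + 30*N)
I = -361564 (I = (-1312 - 84)*(-37*(30 - 37)) = -(-51652)*(-7) = -1396*259 = -361564)
y(h)/I = (4 - 1574)/(-361564) = -1570*(-1/361564) = 785/180782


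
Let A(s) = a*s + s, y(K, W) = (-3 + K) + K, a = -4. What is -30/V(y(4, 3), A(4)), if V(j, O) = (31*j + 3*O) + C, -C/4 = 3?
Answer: -30/107 ≈ -0.28037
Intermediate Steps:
C = -12 (C = -4*3 = -12)
y(K, W) = -3 + 2*K
A(s) = -3*s (A(s) = -4*s + s = -3*s)
V(j, O) = -12 + 3*O + 31*j (V(j, O) = (31*j + 3*O) - 12 = (3*O + 31*j) - 12 = -12 + 3*O + 31*j)
-30/V(y(4, 3), A(4)) = -30/(-12 + 3*(-3*4) + 31*(-3 + 2*4)) = -30/(-12 + 3*(-12) + 31*(-3 + 8)) = -30/(-12 - 36 + 31*5) = -30/(-12 - 36 + 155) = -30/107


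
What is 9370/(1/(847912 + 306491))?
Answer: 10816756110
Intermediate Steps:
9370/(1/(847912 + 306491)) = 9370/(1/1154403) = 9370*1154403 = 10816756110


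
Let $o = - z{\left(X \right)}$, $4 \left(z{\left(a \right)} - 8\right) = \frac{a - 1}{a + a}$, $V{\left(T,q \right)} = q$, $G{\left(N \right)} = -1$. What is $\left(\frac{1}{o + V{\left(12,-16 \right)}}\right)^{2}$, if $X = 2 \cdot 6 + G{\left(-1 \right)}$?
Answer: $\frac{1936}{1125721} \approx 0.0017198$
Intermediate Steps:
$X = 11$ ($X = 2 \cdot 6 - 1 = 12 - 1 = 11$)
$z{\left(a \right)} = 8 + \frac{-1 + a}{8 a}$ ($z{\left(a \right)} = 8 + \frac{\left(a - 1\right) \frac{1}{a + a}}{4} = 8 + \frac{\left(-1 + a\right) \frac{1}{2 a}}{4} = 8 + \frac{\frac{1}{2} \frac{1}{a} \left(-1 + a\right)}{4} = 8 + \frac{-1 + a}{8 a}$)
$o = - \frac{357}{44}$ ($o = - \frac{-1 + 65 \cdot 11}{8 \cdot 11} = - \frac{-1 + 715}{8 \cdot 11} = - \frac{714}{8 \cdot 11} = \left(-1\right) \frac{357}{44} = - \frac{357}{44} \approx -8.1136$)
$\left(\frac{1}{o + V{\left(12,-16 \right)}}\right)^{2} = \left(\frac{1}{- \frac{357}{44} - 16}\right)^{2} = \left(\frac{1}{- \frac{1061}{44}}\right)^{2} = \left(- \frac{44}{1061}\right)^{2} = \frac{1936}{1125721}$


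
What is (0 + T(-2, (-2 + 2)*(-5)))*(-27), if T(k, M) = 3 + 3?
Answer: -162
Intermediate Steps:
T(k, M) = 6
(0 + T(-2, (-2 + 2)*(-5)))*(-27) = (0 + 6)*(-27) = 6*(-27) = -162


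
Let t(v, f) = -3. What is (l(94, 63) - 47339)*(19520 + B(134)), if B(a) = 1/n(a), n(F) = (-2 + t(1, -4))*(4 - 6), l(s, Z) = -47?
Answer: -4624897293/5 ≈ -9.2498e+8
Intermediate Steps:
n(F) = 10 (n(F) = (-2 - 3)*(4 - 6) = -5*(-2) = 10)
B(a) = ⅒ (B(a) = 1/10 = ⅒)
(l(94, 63) - 47339)*(19520 + B(134)) = (-47 - 47339)*(19520 + ⅒) = -47386*195201/10 = -4624897293/5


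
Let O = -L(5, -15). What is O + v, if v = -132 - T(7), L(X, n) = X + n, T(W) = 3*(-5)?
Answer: -107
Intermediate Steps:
T(W) = -15
O = 10 (O = -(5 - 15) = -1*(-10) = 10)
v = -117 (v = -132 - 1*(-15) = -132 + 15 = -117)
O + v = 10 - 117 = -107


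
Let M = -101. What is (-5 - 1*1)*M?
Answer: 606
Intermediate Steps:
(-5 - 1*1)*M = (-5 - 1*1)*(-101) = (-5 - 1)*(-101) = -6*(-101) = 606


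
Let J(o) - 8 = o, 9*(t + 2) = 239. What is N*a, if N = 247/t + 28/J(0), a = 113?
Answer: 52093/34 ≈ 1532.1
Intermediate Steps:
t = 221/9 (t = -2 + (⅑)*239 = -2 + 239/9 = 221/9 ≈ 24.556)
J(o) = 8 + o
N = 461/34 (N = 247/(221/9) + 28/(8 + 0) = 247*(9/221) + 28/8 = 171/17 + 28*(⅛) = 171/17 + 7/2 = 461/34 ≈ 13.559)
N*a = (461/34)*113 = 52093/34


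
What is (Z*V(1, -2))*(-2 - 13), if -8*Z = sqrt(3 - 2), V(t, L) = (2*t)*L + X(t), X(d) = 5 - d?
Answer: 0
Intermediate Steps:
V(t, L) = 5 - t + 2*L*t (V(t, L) = (2*t)*L + (5 - t) = 2*L*t + (5 - t) = 5 - t + 2*L*t)
Z = -1/8 (Z = -sqrt(3 - 2)/8 = -sqrt(1)/8 = -1/8*1 = -1/8 ≈ -0.12500)
(Z*V(1, -2))*(-2 - 13) = (-(5 - 1*1 + 2*(-2)*1)/8)*(-2 - 13) = -(5 - 1 - 4)/8*(-15) = -1/8*0*(-15) = 0*(-15) = 0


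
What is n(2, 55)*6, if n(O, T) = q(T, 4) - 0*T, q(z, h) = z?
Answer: 330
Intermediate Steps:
n(O, T) = T (n(O, T) = T - 0*T = T - 1*0 = T + 0 = T)
n(2, 55)*6 = 55*6 = 330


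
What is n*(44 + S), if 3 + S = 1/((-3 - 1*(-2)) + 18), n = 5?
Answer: 3490/17 ≈ 205.29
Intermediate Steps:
S = -50/17 (S = -3 + 1/((-3 - 1*(-2)) + 18) = -3 + 1/((-3 + 2) + 18) = -3 + 1/(-1 + 18) = -3 + 1/17 = -50/17 ≈ -2.9412)
n*(44 + S) = 5*(44 - 50/17) = 5*(698/17) = 3490/17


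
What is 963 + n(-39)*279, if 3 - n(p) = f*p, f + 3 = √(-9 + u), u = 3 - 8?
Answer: -30843 + 10881*I*√14 ≈ -30843.0 + 40713.0*I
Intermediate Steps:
u = -5
f = -3 + I*√14 (f = -3 + √(-9 - 5) = -3 + √(-14) = -3 + I*√14 ≈ -3.0 + 3.7417*I)
n(p) = 3 - p*(-3 + I*√14) (n(p) = 3 - (-3 + I*√14)*p = 3 - p*(-3 + I*√14))
963 + n(-39)*279 = 963 + (3 - 39*(3 - I*√14))*279 = 963 + (3 + (-117 + 39*I*√14))*279 = 963 + (-114 + 39*I*√14)*279 = 963 + (-31806 + 10881*I*√14) = -30843 + 10881*I*√14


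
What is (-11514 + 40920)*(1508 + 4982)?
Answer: 190844940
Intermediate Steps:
(-11514 + 40920)*(1508 + 4982) = 29406*6490 = 190844940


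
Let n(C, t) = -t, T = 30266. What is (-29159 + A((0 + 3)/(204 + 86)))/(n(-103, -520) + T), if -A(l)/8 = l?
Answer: -4228067/4463970 ≈ -0.94715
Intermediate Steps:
A(l) = -8*l
(-29159 + A((0 + 3)/(204 + 86)))/(n(-103, -520) + T) = (-29159 - 8*(0 + 3)/(204 + 86))/(-1*(-520) + 30266) = (-29159 - 24/290)/(520 + 30266) = (-29159 - 24/290)/30786 = (-29159 - 8*3/290)*(1/30786) = (-29159 - 12/145)*(1/30786) = -4228067/145*1/30786 = -4228067/4463970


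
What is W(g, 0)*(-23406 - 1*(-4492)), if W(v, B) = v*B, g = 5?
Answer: 0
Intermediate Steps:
W(v, B) = B*v
W(g, 0)*(-23406 - 1*(-4492)) = (0*5)*(-23406 - 1*(-4492)) = 0*(-23406 + 4492) = 0*(-18914) = 0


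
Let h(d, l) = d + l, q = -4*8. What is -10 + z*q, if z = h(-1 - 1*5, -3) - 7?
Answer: 502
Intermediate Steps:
q = -32
z = -16 (z = ((-1 - 1*5) - 3) - 7 = ((-1 - 5) - 3) - 7 = (-6 - 3) - 7 = -9 - 7 = -16)
-10 + z*q = -10 - 16*(-32) = -10 + 512 = 502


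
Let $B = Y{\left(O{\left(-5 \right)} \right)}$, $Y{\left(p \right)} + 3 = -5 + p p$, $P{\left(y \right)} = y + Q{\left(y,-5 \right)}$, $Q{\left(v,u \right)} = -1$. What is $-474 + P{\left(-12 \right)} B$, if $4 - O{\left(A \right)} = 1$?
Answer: $-487$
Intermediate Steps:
$O{\left(A \right)} = 3$ ($O{\left(A \right)} = 4 - 1 = 3$)
$P{\left(y \right)} = -1 + y$ ($P{\left(y \right)} = y - 1 = -1 + y$)
$Y{\left(p \right)} = -8 + p^{2}$ ($Y{\left(p \right)} = -3 + \left(-5 + p p\right) = -3 + \left(-5 + p^{2}\right) = -8 + p^{2}$)
$B = 1$ ($B = -8 + 3^{2} = -8 + 9 = 1$)
$-474 + P{\left(-12 \right)} B = -474 + \left(-1 - 12\right) 1 = -474 - 13 = -487$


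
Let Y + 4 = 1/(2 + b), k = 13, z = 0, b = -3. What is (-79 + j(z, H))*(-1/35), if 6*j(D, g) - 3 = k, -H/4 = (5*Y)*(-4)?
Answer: 229/105 ≈ 2.1810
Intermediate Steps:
Y = -5 (Y = -4 + 1/(2 - 3) = -4 + 1/(-1) = -4 - 1 = -5)
H = -400 (H = -4*5*(-5)*(-4) = -(-100)*(-4) = -4*100 = -400)
j(D, g) = 8/3 (j(D, g) = ½ + (⅙)*13 = ½ + 13/6 = 8/3)
(-79 + j(z, H))*(-1/35) = (-79 + 8/3)*(-1/35) = -(-229)/(3*35) = -229/3*(-1/35) = 229/105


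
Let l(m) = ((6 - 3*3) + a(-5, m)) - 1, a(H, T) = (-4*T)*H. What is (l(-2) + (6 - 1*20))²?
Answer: 3364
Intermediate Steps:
a(H, T) = -4*H*T
l(m) = -4 + 20*m (l(m) = ((6 - 3*3) - 4*(-5)*m) - 1 = ((6 - 9) + 20*m) - 1 = (-3 + 20*m) - 1 = -4 + 20*m)
(l(-2) + (6 - 1*20))² = ((-4 + 20*(-2)) + (6 - 1*20))² = ((-4 - 40) + (6 - 20))² = (-44 - 14)² = (-58)² = 3364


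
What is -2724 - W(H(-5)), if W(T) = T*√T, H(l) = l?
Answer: -2724 + 5*I*√5 ≈ -2724.0 + 11.18*I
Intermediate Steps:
W(T) = T^(3/2)
-2724 - W(H(-5)) = -2724 - (-5)^(3/2) = -2724 - (-5)*I*√5 = -2724 + 5*I*√5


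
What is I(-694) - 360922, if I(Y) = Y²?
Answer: 120714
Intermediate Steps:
I(-694) - 360922 = (-694)² - 360922 = 481636 - 360922 = 120714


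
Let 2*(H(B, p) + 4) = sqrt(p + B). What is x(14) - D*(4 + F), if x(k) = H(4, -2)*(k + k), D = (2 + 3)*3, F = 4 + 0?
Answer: -232 + 14*sqrt(2) ≈ -212.20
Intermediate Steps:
F = 4
D = 15 (D = 5*3 = 15)
H(B, p) = -4 + sqrt(B + p)/2 (H(B, p) = -4 + sqrt(p + B)/2 = -4 + sqrt(B + p)/2)
x(k) = 2*k*(-4 + sqrt(2)/2) (x(k) = (-4 + sqrt(4 - 2)/2)*(k + k) = (-4 + sqrt(2)/2)*(2*k) = 2*k*(-4 + sqrt(2)/2))
x(14) - D*(4 + F) = 14*(-8 + sqrt(2)) - 15*(4 + 4) = (-112 + 14*sqrt(2)) - 15*8 = (-112 + 14*sqrt(2)) - 1*120 = (-112 + 14*sqrt(2)) - 120 = -232 + 14*sqrt(2)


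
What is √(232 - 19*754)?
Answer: 9*I*√174 ≈ 118.72*I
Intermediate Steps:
√(232 - 19*754) = √(232 - 14326) = √(-14094) = 9*I*√174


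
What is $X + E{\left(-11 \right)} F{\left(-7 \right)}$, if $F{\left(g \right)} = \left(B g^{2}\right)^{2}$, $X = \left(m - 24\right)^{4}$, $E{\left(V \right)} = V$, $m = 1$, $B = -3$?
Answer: $42142$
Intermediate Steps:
$X = 279841$ ($X = \left(1 - 24\right)^{4} = \left(-23\right)^{4} = 279841$)
$F{\left(g \right)} = 9 g^{4}$ ($F{\left(g \right)} = \left(- 3 g^{2}\right)^{2} = 9 g^{4}$)
$X + E{\left(-11 \right)} F{\left(-7 \right)} = 279841 - 11 \cdot 9 \left(-7\right)^{4} = 279841 - 11 \cdot 9 \cdot 2401 = 279841 - 237699 = 42142$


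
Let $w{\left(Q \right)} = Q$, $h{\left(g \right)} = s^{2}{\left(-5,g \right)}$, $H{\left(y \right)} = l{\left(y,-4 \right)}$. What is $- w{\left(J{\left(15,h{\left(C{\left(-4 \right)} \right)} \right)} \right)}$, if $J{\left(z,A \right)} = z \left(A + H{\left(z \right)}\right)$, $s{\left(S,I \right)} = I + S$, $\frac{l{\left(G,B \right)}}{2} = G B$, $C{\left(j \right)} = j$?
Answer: $585$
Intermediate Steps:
$l{\left(G,B \right)} = 2 B G$ ($l{\left(G,B \right)} = 2 G B = 2 B G$)
$H{\left(y \right)} = - 8 y$ ($H{\left(y \right)} = 2 \left(-4\right) y = - 8 y$)
$h{\left(g \right)} = \left(-5 + g\right)^{2}$ ($h{\left(g \right)} = \left(g - 5\right)^{2} = \left(-5 + g\right)^{2}$)
$J{\left(z,A \right)} = z \left(A - 8 z\right)$
$- w{\left(J{\left(15,h{\left(C{\left(-4 \right)} \right)} \right)} \right)} = - 15 \left(\left(-5 - 4\right)^{2} - 120\right) = - 15 \left(\left(-9\right)^{2} - 120\right) = - 15 \left(81 - 120\right) = - 15 \left(-39\right) = \left(-1\right) \left(-585\right) = 585$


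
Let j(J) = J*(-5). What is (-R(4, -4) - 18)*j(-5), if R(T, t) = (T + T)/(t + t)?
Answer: -425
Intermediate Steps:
j(J) = -5*J
R(T, t) = T/t (R(T, t) = (2*T)/((2*t)) = (2*T)*(1/(2*t)) = T/t)
(-R(4, -4) - 18)*j(-5) = (-4/(-4) - 18)*(-5*(-5)) = (-4*(-1)/4 - 18)*25 = (-1*(-1) - 18)*25 = (1 - 18)*25 = -17*25 = -425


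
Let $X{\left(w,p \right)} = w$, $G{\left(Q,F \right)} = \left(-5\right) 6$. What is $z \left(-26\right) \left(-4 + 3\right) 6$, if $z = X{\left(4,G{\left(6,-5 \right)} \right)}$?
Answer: $624$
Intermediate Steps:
$G{\left(Q,F \right)} = -30$
$z = 4$
$z \left(-26\right) \left(-4 + 3\right) 6 = 4 \left(-26\right) \left(-4 + 3\right) 6 = - 104 \left(\left(-1\right) 6\right) = \left(-104\right) \left(-6\right) = 624$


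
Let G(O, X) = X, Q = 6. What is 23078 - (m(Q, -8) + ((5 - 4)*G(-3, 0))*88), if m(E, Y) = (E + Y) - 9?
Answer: 23089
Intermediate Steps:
m(E, Y) = -9 + E + Y
23078 - (m(Q, -8) + ((5 - 4)*G(-3, 0))*88) = 23078 - ((-9 + 6 - 8) + ((5 - 4)*0)*88) = 23078 - (-11 + (1*0)*88) = 23078 - (-11 + 0*88) = 23078 - (-11 + 0) = 23078 - 1*(-11) = 23078 + 11 = 23089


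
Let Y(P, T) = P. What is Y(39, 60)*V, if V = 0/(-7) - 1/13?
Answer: -3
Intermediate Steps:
V = -1/13 (V = 0*(-⅐) - 1*1/13 = 0 - 1/13 = -1/13 ≈ -0.076923)
Y(39, 60)*V = 39*(-1/13) = -3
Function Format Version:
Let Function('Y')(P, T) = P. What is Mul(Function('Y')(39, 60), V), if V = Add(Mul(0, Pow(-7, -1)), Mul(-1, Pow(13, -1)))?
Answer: -3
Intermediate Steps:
V = Rational(-1, 13) (V = Add(Mul(0, Rational(-1, 7)), Mul(-1, Rational(1, 13))) = Add(0, Rational(-1, 13)) = Rational(-1, 13) ≈ -0.076923)
Mul(Function('Y')(39, 60), V) = Mul(39, Rational(-1, 13)) = -3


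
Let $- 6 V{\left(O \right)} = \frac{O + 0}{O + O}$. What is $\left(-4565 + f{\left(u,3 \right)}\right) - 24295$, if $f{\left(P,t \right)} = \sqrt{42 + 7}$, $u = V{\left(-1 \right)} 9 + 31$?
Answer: $-28853$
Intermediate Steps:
$V{\left(O \right)} = - \frac{1}{12}$ ($V{\left(O \right)} = - \frac{\left(O + 0\right) \frac{1}{O + O}}{6} = - \frac{O \frac{1}{2 O}}{6} = \left(- \frac{1}{6}\right) \frac{1}{2} = - \frac{1}{12}$)
$u = \frac{121}{4}$ ($u = \left(- \frac{1}{12}\right) 9 + 31 = - \frac{3}{4} + 31 = \frac{121}{4} \approx 30.25$)
$f{\left(P,t \right)} = 7$ ($f{\left(P,t \right)} = \sqrt{49} = 7$)
$\left(-4565 + f{\left(u,3 \right)}\right) - 24295 = \left(-4565 + 7\right) - 24295 = -4558 - 24295 = -28853$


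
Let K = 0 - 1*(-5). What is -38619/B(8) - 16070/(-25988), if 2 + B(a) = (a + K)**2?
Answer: -500473441/2169998 ≈ -230.63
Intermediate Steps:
K = 5 (K = 0 + 5 = 5)
B(a) = -2 + (5 + a)**2 (B(a) = -2 + (a + 5)**2 = -2 + (5 + a)**2)
-38619/B(8) - 16070/(-25988) = -38619/(-2 + (5 + 8)**2) - 16070/(-25988) = -38619/(-2 + 13**2) - 16070*(-1/25988) = -38619/(-2 + 169) + 8035/12994 = -38619/167 + 8035/12994 = -500473441/2169998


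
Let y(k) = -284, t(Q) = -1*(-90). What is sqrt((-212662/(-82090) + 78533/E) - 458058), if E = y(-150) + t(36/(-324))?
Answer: 3*I*sqrt(3229855758175763670)/7962730 ≈ 677.1*I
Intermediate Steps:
t(Q) = 90
E = -194 (E = -284 + 90 = -194)
sqrt((-212662/(-82090) + 78533/E) - 458058) = sqrt((-212662/(-82090) + 78533/(-194)) - 458058) = sqrt((-212662*(-1/82090) + 78533*(-1/194)) - 458058) = sqrt((106331/41045 - 78533/194) - 458058) = sqrt(-3202758771/7962730 - 458058) = sqrt(-3650594937111/7962730) = 3*I*sqrt(3229855758175763670)/7962730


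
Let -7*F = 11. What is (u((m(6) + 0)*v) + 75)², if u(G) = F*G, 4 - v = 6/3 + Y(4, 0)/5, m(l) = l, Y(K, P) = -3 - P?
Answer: 3122289/1225 ≈ 2548.8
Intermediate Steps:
v = 13/5 (v = 4 - (6/3 + (-3 - 1*0)/5) = 4 - (6*(⅓) + (-3 + 0)*(⅕)) = 4 - (2 - 3*⅕) = 4 - (2 - ⅗) = 4 - 1*7/5 = 4 - 7/5 = 13/5 ≈ 2.6000)
F = -11/7 (F = -⅐*11 = -11/7 ≈ -1.5714)
u(G) = -11*G/7
(u((m(6) + 0)*v) + 75)² = (-11*(6 + 0)*13/(7*5) + 75)² = (-66*13/(7*5) + 75)² = (-11/7*78/5 + 75)² = (-858/35 + 75)² = (1767/35)² = 3122289/1225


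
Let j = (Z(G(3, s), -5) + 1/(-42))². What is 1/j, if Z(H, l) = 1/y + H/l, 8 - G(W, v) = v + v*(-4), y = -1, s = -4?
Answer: 44100/2209 ≈ 19.964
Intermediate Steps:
G(W, v) = 8 + 3*v (G(W, v) = 8 - (v + v*(-4)) = 8 - (v - 4*v) = 8 - (-3)*v = 8 + 3*v)
Z(H, l) = -1 + H/l (Z(H, l) = 1/(-1) + H/l = 1*(-1) + H/l = -1 + H/l)
j = 2209/44100 (j = (((8 + 3*(-4)) - 1*(-5))/(-5) + 1/(-42))² = (-((8 - 12) + 5)/5 - 1/42)² = (-(-4 + 5)/5 - 1/42)² = (-⅕*1 - 1/42)² = (-⅕ - 1/42)² = (-47/210)² = 2209/44100 ≈ 0.050091)
1/j = 1/(2209/44100) = 44100/2209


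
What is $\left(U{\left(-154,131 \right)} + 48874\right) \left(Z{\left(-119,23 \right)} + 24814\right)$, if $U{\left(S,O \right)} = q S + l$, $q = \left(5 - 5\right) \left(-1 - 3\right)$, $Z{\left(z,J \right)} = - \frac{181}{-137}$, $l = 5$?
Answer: $\frac{166173887421}{137} \approx 1.2129 \cdot 10^{9}$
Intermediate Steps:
$Z{\left(z,J \right)} = \frac{181}{137}$ ($Z{\left(z,J \right)} = \left(-181\right) \left(- \frac{1}{137}\right) = \frac{181}{137}$)
$q = 0$ ($q = 0 \left(-4\right) = 0$)
$U{\left(S,O \right)} = 5$ ($U{\left(S,O \right)} = 0 S + 5 = 0 + 5 = 5$)
$\left(U{\left(-154,131 \right)} + 48874\right) \left(Z{\left(-119,23 \right)} + 24814\right) = \left(5 + 48874\right) \left(\frac{181}{137} + 24814\right) = 48879 \cdot \frac{3399699}{137} = \frac{166173887421}{137}$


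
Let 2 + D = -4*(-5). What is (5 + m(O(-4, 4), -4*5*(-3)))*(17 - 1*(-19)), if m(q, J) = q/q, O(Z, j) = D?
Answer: 216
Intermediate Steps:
D = 18 (D = -2 - 4*(-5) = -2 + 20 = 18)
O(Z, j) = 18
m(q, J) = 1
(5 + m(O(-4, 4), -4*5*(-3)))*(17 - 1*(-19)) = (5 + 1)*(17 - 1*(-19)) = 6*(17 + 19) = 6*36 = 216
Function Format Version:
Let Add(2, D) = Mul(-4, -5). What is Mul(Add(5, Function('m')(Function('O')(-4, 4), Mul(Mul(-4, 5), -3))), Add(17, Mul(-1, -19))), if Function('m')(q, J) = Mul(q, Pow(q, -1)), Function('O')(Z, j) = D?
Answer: 216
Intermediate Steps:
D = 18 (D = Add(-2, Mul(-4, -5)) = Add(-2, 20) = 18)
Function('O')(Z, j) = 18
Function('m')(q, J) = 1
Mul(Add(5, Function('m')(Function('O')(-4, 4), Mul(Mul(-4, 5), -3))), Add(17, Mul(-1, -19))) = Mul(Add(5, 1), Add(17, Mul(-1, -19))) = Mul(6, Add(17, 19)) = Mul(6, 36) = 216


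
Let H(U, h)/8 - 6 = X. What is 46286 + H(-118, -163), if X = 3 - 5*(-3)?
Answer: 46478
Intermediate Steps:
X = 18 (X = 3 + 15 = 18)
H(U, h) = 192 (H(U, h) = 48 + 8*18 = 48 + 144 = 192)
46286 + H(-118, -163) = 46286 + 192 = 46478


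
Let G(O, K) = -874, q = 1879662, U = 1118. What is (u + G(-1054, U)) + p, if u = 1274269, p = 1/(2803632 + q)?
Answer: 5963683163131/4683294 ≈ 1.2734e+6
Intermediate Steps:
p = 1/4683294 (p = 1/(2803632 + 1879662) = 1/4683294 ≈ 2.1352e-7)
(u + G(-1054, U)) + p = (1274269 - 874) + 1/4683294 = 1273395 + 1/4683294 = 5963683163131/4683294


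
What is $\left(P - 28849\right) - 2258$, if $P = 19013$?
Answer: $-12094$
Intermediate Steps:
$\left(P - 28849\right) - 2258 = \left(19013 - 28849\right) - 2258 = -9836 - 2258 = -12094$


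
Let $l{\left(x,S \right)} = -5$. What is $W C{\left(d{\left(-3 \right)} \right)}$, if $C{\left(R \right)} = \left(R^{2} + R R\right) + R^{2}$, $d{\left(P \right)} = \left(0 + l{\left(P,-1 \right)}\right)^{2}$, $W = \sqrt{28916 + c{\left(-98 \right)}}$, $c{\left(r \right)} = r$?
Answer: $5625 \sqrt{3202} \approx 3.183 \cdot 10^{5}$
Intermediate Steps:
$W = 3 \sqrt{3202}$ ($W = \sqrt{28916 - 98} = \sqrt{28818} = 3 \sqrt{3202} \approx 169.76$)
$d{\left(P \right)} = 25$ ($d{\left(P \right)} = \left(0 - 5\right)^{2} = \left(-5\right)^{2} = 25$)
$C{\left(R \right)} = 3 R^{2}$ ($C{\left(R \right)} = \left(R^{2} + R^{2}\right) + R^{2} = 2 R^{2} + R^{2} = 3 R^{2}$)
$W C{\left(d{\left(-3 \right)} \right)} = 3 \sqrt{3202} \cdot 3 \cdot 25^{2} = 3 \sqrt{3202} \cdot 3 \cdot 625 = 3 \sqrt{3202} \cdot 1875 = 5625 \sqrt{3202}$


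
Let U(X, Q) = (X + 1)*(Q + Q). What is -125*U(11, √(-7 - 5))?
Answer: -6000*I*√3 ≈ -10392.0*I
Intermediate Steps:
U(X, Q) = 2*Q*(1 + X) (U(X, Q) = (1 + X)*(2*Q) = 2*Q*(1 + X))
-125*U(11, √(-7 - 5)) = -250*√(-7 - 5)*(1 + 11) = -250*√(-12)*12 = -250*2*I*√3*12 = -6000*I*√3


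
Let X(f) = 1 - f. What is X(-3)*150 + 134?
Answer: 734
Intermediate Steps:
X(-3)*150 + 134 = (1 - 1*(-3))*150 + 134 = (1 + 3)*150 + 134 = 4*150 + 134 = 600 + 134 = 734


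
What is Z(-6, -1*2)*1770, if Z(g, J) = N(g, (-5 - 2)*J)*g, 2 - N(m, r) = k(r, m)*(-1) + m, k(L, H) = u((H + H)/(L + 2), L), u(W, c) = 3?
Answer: -116820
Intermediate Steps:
k(L, H) = 3
N(m, r) = 5 - m (N(m, r) = 2 - (3*(-1) + m) = 2 - (-3 + m) = 2 + (3 - m) = 5 - m)
Z(g, J) = g*(5 - g) (Z(g, J) = (5 - g)*g = g*(5 - g))
Z(-6, -1*2)*1770 = -6*(5 - 1*(-6))*1770 = -6*(5 + 6)*1770 = -6*11*1770 = -66*1770 = -116820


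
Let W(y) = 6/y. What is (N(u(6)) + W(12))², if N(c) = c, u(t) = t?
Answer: 169/4 ≈ 42.250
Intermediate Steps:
(N(u(6)) + W(12))² = (6 + 6/12)² = (6 + 6*(1/12))² = (6 + ½)² = (13/2)² = 169/4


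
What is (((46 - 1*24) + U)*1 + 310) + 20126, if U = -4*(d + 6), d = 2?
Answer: 20426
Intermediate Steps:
U = -32 (U = -4*(2 + 6) = -4*8 = -32)
(((46 - 1*24) + U)*1 + 310) + 20126 = (((46 - 1*24) - 32)*1 + 310) + 20126 = (((46 - 24) - 32)*1 + 310) + 20126 = ((22 - 32)*1 + 310) + 20126 = (-10*1 + 310) + 20126 = (-10 + 310) + 20126 = 300 + 20126 = 20426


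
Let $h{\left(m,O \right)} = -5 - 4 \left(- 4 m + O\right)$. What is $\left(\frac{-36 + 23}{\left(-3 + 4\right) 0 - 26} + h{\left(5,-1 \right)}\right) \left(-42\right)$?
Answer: $-3339$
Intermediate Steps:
$h{\left(m,O \right)} = -5 - 4 O + 16 m$ ($h{\left(m,O \right)} = -5 - 4 \left(O - 4 m\right) = -5 - \left(- 16 m + 4 O\right) = -5 - 4 O + 16 m$)
$\left(\frac{-36 + 23}{\left(-3 + 4\right) 0 - 26} + h{\left(5,-1 \right)}\right) \left(-42\right) = \left(\frac{-36 + 23}{\left(-3 + 4\right) 0 - 26} - -79\right) \left(-42\right) = \left(- \frac{13}{1 \cdot 0 - 26} + \left(-5 + 4 + 80\right)\right) \left(-42\right) = \left(- \frac{13}{0 - 26} + 79\right) \left(-42\right) = \left(- \frac{13}{-26} + 79\right) \left(-42\right) = \left(\left(-13\right) \left(- \frac{1}{26}\right) + 79\right) \left(-42\right) = \left(\frac{1}{2} + 79\right) \left(-42\right) = \frac{159}{2} \left(-42\right) = -3339$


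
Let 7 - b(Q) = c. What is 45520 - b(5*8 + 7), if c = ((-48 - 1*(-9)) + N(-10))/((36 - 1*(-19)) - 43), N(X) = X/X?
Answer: 273059/6 ≈ 45510.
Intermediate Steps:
N(X) = 1
c = -19/6 (c = ((-48 - 1*(-9)) + 1)/((36 - 1*(-19)) - 43) = ((-48 + 9) + 1)/((36 + 19) - 43) = (-39 + 1)/(55 - 43) = -38/12 = -38*1/12 = -19/6 ≈ -3.1667)
b(Q) = 61/6 (b(Q) = 7 - 1*(-19/6) = 7 + 19/6 = 61/6)
45520 - b(5*8 + 7) = 45520 - 1*61/6 = 45520 - 61/6 = 273059/6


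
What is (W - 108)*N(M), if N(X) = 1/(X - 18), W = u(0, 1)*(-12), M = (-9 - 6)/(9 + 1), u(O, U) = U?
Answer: 80/13 ≈ 6.1538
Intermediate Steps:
M = -3/2 (M = -15/10 = -15*⅒ = -3/2 ≈ -1.5000)
W = -12 (W = 1*(-12) = -12)
N(X) = 1/(-18 + X)
(W - 108)*N(M) = (-12 - 108)/(-18 - 3/2) = -120/(-39/2) = -120*(-2/39) = 80/13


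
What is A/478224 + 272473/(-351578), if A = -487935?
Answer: -16769463299/9340724304 ≈ -1.7953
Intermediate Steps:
A/478224 + 272473/(-351578) = -487935/478224 + 272473/(-351578) = -487935*1/478224 + 272473*(-1/351578) = -54215/53136 - 272473/351578 = -16769463299/9340724304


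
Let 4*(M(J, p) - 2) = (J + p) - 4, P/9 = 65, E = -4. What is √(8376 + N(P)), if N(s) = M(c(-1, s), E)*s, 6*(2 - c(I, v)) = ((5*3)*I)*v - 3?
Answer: √890529/2 ≈ 471.84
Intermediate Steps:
P = 585 (P = 9*65 = 585)
c(I, v) = 5/2 - 5*I*v/2 (c(I, v) = 2 - (((5*3)*I)*v - 3)/6 = 2 - ((15*I)*v - 3)/6 = 2 - (15*I*v - 3)/6 = 2 - (-3 + 15*I*v)/6 = 2 + (½ - 5*I*v/2) = 5/2 - 5*I*v/2)
M(J, p) = 1 + J/4 + p/4 (M(J, p) = 2 + ((J + p) - 4)/4 = 2 + (-4 + J + p)/4 = 2 + (-1 + J/4 + p/4) = 1 + J/4 + p/4)
N(s) = s*(5/8 + 5*s/8) (N(s) = (1 + (5/2 - 5/2*(-1)*s)/4 + (¼)*(-4))*s = (1 + (5/2 + 5*s/2)/4 - 1)*s = (1 + (5/8 + 5*s/8) - 1)*s = (5/8 + 5*s/8)*s = s*(5/8 + 5*s/8))
√(8376 + N(P)) = √(8376 + (5/8)*585*(1 + 585)) = √(8376 + (5/8)*585*586) = √(8376 + 857025/4) = √(890529/4) = √890529/2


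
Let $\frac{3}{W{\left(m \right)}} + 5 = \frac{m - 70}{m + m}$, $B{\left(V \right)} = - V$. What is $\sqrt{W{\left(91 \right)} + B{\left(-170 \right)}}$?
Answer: $\frac{2 \sqrt{683006}}{127} \approx 13.015$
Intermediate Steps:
$W{\left(m \right)} = \frac{3}{-5 + \frac{-70 + m}{2 m}}$ ($W{\left(m \right)} = \frac{3}{-5 + \frac{m - 70}{m + m}} = \frac{3}{-5 + \frac{-70 + m}{2 m}}$)
$\sqrt{W{\left(91 \right)} + B{\left(-170 \right)}} = \sqrt{\left(-6\right) 91 \frac{1}{70 + 9 \cdot 91} - -170} = \sqrt{\left(-6\right) 91 \frac{1}{70 + 819} + 170} = \sqrt{\left(-6\right) 91 \cdot \frac{1}{889} + 170} = \sqrt{- \frac{78}{127} + 170} = \sqrt{\frac{21512}{127}} = \frac{2 \sqrt{683006}}{127}$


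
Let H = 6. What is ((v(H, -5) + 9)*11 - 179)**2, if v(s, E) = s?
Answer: 196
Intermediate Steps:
((v(H, -5) + 9)*11 - 179)**2 = ((6 + 9)*11 - 179)**2 = (15*11 - 179)**2 = (165 - 179)**2 = (-14)**2 = 196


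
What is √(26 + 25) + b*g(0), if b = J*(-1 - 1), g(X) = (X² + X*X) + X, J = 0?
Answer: √51 ≈ 7.1414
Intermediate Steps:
g(X) = X + 2*X² (g(X) = (X² + X²) + X = 2*X² + X = X + 2*X²)
b = 0 (b = 0*(-1 - 1) = 0*(-2) = 0)
√(26 + 25) + b*g(0) = √(26 + 25) + 0*(0*(1 + 2*0)) = √51 + 0*(0*(1 + 0)) = √51 + 0*(0*1) = √51 + 0*0 = √51 + 0 = √51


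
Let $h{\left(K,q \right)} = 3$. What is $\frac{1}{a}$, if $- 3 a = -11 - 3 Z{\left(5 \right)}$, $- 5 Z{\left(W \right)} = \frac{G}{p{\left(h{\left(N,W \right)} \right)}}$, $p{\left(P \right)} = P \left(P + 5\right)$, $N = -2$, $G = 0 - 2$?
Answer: $\frac{60}{221} \approx 0.27149$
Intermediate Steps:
$G = -2$ ($G = 0 - 2 = -2$)
$p{\left(P \right)} = P \left(5 + P\right)$
$Z{\left(W \right)} = \frac{1}{60}$ ($Z{\left(W \right)} = - \frac{\left(-2\right) \frac{1}{3 \left(5 + 3\right)}}{5} = - \frac{\left(-2\right) \frac{1}{3 \cdot 8}}{5} = - \frac{\left(-2\right) \frac{1}{24}}{5} = \left(- \frac{1}{5}\right) \left(- \frac{1}{12}\right) = \frac{1}{60}$)
$a = \frac{221}{60}$ ($a = - \frac{-11 - \frac{1}{20}}{3} = \left(- \frac{1}{3}\right) \left(- \frac{221}{20}\right) = \frac{221}{60} \approx 3.6833$)
$\frac{1}{a} = \frac{1}{\frac{221}{60}} = \frac{60}{221}$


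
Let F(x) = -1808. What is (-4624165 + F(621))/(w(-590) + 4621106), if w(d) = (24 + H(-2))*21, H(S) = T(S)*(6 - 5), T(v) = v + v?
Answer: -4625973/4621526 ≈ -1.0010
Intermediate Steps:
T(v) = 2*v
H(S) = 2*S (H(S) = (2*S)*(6 - 5) = (2*S)*1 = 2*S)
w(d) = 420 (w(d) = (24 + 2*(-2))*21 = (24 - 4)*21 = 20*21 = 420)
(-4624165 + F(621))/(w(-590) + 4621106) = (-4624165 - 1808)/(420 + 4621106) = -4625973/4621526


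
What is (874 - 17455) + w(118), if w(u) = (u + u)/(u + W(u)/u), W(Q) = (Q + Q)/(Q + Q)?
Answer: -230862577/13925 ≈ -16579.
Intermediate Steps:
W(Q) = 1 (W(Q) = (2*Q)/((2*Q)) = (2*Q)*(1/(2*Q)) = 1)
w(u) = 2*u/(u + 1/u) (w(u) = (u + u)/(u + 1/u) = (2*u)/(u + 1/u) = 2*u/(u + 1/u))
(874 - 17455) + w(118) = (874 - 17455) + 2*118²/(1 + 118²) = -16581 + 2*13924/(1 + 13924) = -16581 + 2*13924/13925 = -16581 + 2*13924*(1/13925) = -16581 + 27848/13925 = -230862577/13925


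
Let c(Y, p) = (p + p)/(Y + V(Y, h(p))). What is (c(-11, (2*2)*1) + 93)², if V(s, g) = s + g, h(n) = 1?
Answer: 3783025/441 ≈ 8578.3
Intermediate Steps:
V(s, g) = g + s
c(Y, p) = 2*p/(1 + 2*Y) (c(Y, p) = (p + p)/(Y + (1 + Y)) = (2*p)/(1 + 2*Y) = 2*p/(1 + 2*Y))
(c(-11, (2*2)*1) + 93)² = (2*((2*2)*1)/(1 + 2*(-11)) + 93)² = (2*(4*1)/(1 - 22) + 93)² = (2*4/(-21) + 93)² = (2*4*(-1/21) + 93)² = (-8/21 + 93)² = (1945/21)² = 3783025/441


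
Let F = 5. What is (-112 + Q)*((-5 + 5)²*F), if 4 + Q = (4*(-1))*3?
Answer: 0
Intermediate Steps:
Q = -16 (Q = -4 + (4*(-1))*3 = -4 - 4*3 = -4 - 12 = -16)
(-112 + Q)*((-5 + 5)²*F) = (-112 - 16)*((-5 + 5)²*5) = -128*0²*5 = -0*5 = -128*0 = 0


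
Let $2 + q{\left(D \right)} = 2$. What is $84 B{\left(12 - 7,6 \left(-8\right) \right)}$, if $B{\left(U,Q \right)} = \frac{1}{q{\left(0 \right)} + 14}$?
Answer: $6$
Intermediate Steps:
$q{\left(D \right)} = 0$ ($q{\left(D \right)} = -2 + 2 = 0$)
$B{\left(U,Q \right)} = \frac{1}{14}$ ($B{\left(U,Q \right)} = \frac{1}{0 + 14} = \frac{1}{14}$)
$84 B{\left(12 - 7,6 \left(-8\right) \right)} = 84 \cdot \frac{1}{14} = 6$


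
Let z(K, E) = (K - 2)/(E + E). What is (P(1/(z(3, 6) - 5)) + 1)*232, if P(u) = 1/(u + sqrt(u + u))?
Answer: 116*(-47*I + 2*sqrt(354))/(sqrt(354) + 6*I) ≈ 126.71 - 330.18*I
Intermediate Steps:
z(K, E) = (-2 + K)/(2*E) (z(K, E) = (-2 + K)/((2*E)) = (-2 + K)*(1/(2*E)) = (-2 + K)/(2*E))
P(u) = 1/(u + sqrt(2)*sqrt(u)) (P(u) = 1/(u + sqrt(2*u)) = 1/(u + sqrt(2)*sqrt(u)))
(P(1/(z(3, 6) - 5)) + 1)*232 = (1/(1/((1/2)*(-2 + 3)/6 - 5) + sqrt(2)*sqrt(1/((1/2)*(-2 + 3)/6 - 5))) + 1)*232 = (1/(1/((1/2)*(1/6)*1 - 5) + sqrt(2)*sqrt(1/((1/2)*(1/6)*1 - 5))) + 1)*232 = (1/(1/(1/12 - 5) + sqrt(2)*sqrt(1/(1/12 - 5))) + 1)*232 = (1/(1/(-59/12) + sqrt(2)*sqrt(1/(-59/12))) + 1)*232 = (1/(-12/59 + sqrt(2)*sqrt(-12/59)) + 1)*232 = (1/(-12/59 + sqrt(2)*(2*I*sqrt(177)/59)) + 1)*232 = (1/(-12/59 + 2*I*sqrt(354)/59) + 1)*232 = (1 + 1/(-12/59 + 2*I*sqrt(354)/59))*232 = 232 + 232/(-12/59 + 2*I*sqrt(354)/59)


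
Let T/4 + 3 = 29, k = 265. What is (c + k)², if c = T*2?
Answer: 223729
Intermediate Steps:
T = 104 (T = -12 + 4*29 = -12 + 116 = 104)
c = 208 (c = 104*2 = 208)
(c + k)² = (208 + 265)² = 473² = 223729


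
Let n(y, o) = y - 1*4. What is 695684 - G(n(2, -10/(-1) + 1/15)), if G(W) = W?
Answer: 695686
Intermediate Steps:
n(y, o) = -4 + y (n(y, o) = y - 4 = -4 + y)
695684 - G(n(2, -10/(-1) + 1/15)) = 695684 - (-4 + 2) = 695684 - 1*(-2) = 695684 + 2 = 695686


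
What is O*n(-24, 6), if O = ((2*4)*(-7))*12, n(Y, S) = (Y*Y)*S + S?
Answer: -2326464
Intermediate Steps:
n(Y, S) = S + S*Y² (n(Y, S) = Y²*S + S = S*Y² + S = S + S*Y²)
O = -672 (O = (8*(-7))*12 = -56*12 = -672)
O*n(-24, 6) = -4032*(1 + (-24)²) = -4032*(1 + 576) = -4032*577 = -672*3462 = -2326464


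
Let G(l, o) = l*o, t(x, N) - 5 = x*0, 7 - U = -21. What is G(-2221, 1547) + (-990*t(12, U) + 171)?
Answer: -3440666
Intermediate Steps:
U = 28 (U = 7 - 1*(-21) = 7 + 21 = 28)
t(x, N) = 5 (t(x, N) = 5 + x*0 = 5 + 0 = 5)
G(-2221, 1547) + (-990*t(12, U) + 171) = -2221*1547 + (-990*5 + 171) = -3435887 + (-4950 + 171) = -3435887 - 4779 = -3440666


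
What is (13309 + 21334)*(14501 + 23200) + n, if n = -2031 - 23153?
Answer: 1306050559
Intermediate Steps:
n = -25184
(13309 + 21334)*(14501 + 23200) + n = (13309 + 21334)*(14501 + 23200) - 25184 = 34643*37701 - 25184 = 1306075743 - 25184 = 1306050559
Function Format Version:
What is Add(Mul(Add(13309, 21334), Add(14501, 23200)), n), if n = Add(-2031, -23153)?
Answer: 1306050559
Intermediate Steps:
n = -25184
Add(Mul(Add(13309, 21334), Add(14501, 23200)), n) = Add(Mul(Add(13309, 21334), Add(14501, 23200)), -25184) = Add(Mul(34643, 37701), -25184) = Add(1306075743, -25184) = 1306050559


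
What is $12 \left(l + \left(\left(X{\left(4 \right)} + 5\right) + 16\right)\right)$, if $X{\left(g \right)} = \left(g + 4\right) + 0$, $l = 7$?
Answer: $432$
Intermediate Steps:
$X{\left(g \right)} = 4 + g$ ($X{\left(g \right)} = \left(4 + g\right) + 0 = 4 + g$)
$12 \left(l + \left(\left(X{\left(4 \right)} + 5\right) + 16\right)\right) = 12 \left(7 + \left(\left(\left(4 + 4\right) + 5\right) + 16\right)\right) = 12 \left(7 + \left(\left(8 + 5\right) + 16\right)\right) = 12 \left(7 + \left(13 + 16\right)\right) = 12 \left(7 + 29\right) = 12 \cdot 36 = 432$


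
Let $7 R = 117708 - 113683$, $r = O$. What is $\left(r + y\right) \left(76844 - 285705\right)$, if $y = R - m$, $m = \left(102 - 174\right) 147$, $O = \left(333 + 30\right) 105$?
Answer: $-10291416914$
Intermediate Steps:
$O = 38115$ ($O = 363 \cdot 105 = 38115$)
$r = 38115$
$R = 575$ ($R = \frac{117708 - 113683}{7} = \frac{1}{7} \cdot 4025 = 575$)
$m = -10584$ ($m = \left(-72\right) 147 = -10584$)
$y = 11159$ ($y = 575 - -10584 = 575 + 10584 = 11159$)
$\left(r + y\right) \left(76844 - 285705\right) = \left(38115 + 11159\right) \left(76844 - 285705\right) = 49274 \left(-208861\right) = -10291416914$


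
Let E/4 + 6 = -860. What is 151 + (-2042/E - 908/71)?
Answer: 17068607/122972 ≈ 138.80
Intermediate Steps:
E = -3464 (E = -24 + 4*(-860) = -24 - 3440 = -3464)
151 + (-2042/E - 908/71) = 151 + (-2042/(-3464) - 908/71) = 151 + (-2042*(-1/3464) - 908*1/71) = 151 + (1021/1732 - 908/71) = 151 - 1500165/122972 = 17068607/122972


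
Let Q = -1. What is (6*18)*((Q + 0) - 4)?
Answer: -540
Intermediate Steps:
(6*18)*((Q + 0) - 4) = (6*18)*((-1 + 0) - 4) = 108*(-1 - 4) = 108*(-5) = -540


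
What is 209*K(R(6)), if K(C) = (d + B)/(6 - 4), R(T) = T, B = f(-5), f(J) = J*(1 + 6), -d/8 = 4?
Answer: -14003/2 ≈ -7001.5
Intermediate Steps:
d = -32 (d = -8*4 = -32)
f(J) = 7*J (f(J) = J*7 = 7*J)
B = -35 (B = 7*(-5) = -35)
K(C) = -67/2 (K(C) = (-32 - 35)/(6 - 4) = -67/2)
209*K(R(6)) = 209*(-67/2) = -14003/2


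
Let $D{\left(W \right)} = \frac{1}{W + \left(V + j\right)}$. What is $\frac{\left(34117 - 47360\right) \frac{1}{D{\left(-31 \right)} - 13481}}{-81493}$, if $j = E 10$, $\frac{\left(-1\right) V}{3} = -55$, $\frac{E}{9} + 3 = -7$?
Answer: $- \frac{10144138}{841533145371} \approx -1.2054 \cdot 10^{-5}$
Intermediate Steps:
$E = -90$ ($E = -27 + 9 \left(-7\right) = -27 - 63 = -90$)
$V = 165$ ($V = \left(-3\right) \left(-55\right) = 165$)
$j = -900$ ($j = \left(-90\right) 10 = -900$)
$D{\left(W \right)} = \frac{1}{-735 + W}$ ($D{\left(W \right)} = \frac{1}{W + \left(165 - 900\right)} = \frac{1}{W - 735} = \frac{1}{-735 + W}$)
$\frac{\left(34117 - 47360\right) \frac{1}{D{\left(-31 \right)} - 13481}}{-81493} = \frac{\left(34117 - 47360\right) \frac{1}{\frac{1}{-735 - 31} - 13481}}{-81493} = - \frac{13243}{\frac{1}{-766} - 13481} \left(- \frac{1}{81493}\right) = - \frac{13243}{- \frac{1}{766} - 13481} \left(- \frac{1}{81493}\right) = - \frac{13243}{- \frac{10326447}{766}} \left(- \frac{1}{81493}\right) = \left(-13243\right) \left(- \frac{766}{10326447}\right) \left(- \frac{1}{81493}\right) = \frac{10144138}{10326447} \left(- \frac{1}{81493}\right) = - \frac{10144138}{841533145371}$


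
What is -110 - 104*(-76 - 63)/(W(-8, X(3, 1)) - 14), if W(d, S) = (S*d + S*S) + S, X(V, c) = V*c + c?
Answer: -666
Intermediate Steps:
X(V, c) = c + V*c
W(d, S) = S + S**2 + S*d (W(d, S) = (S*d + S**2) + S = (S**2 + S*d) + S = S + S**2 + S*d)
-110 - 104*(-76 - 63)/(W(-8, X(3, 1)) - 14) = -110 - 104*(-76 - 63)/((1*(1 + 3))*(1 + 1*(1 + 3) - 8) - 14) = -110 - (-14456)/((1*4)*(1 + 1*4 - 8) - 14) = -110 - (-14456)/(4*(1 + 4 - 8) - 14) = -110 - (-14456)/(4*(-3) - 14) = -110 - (-14456)/(-12 - 14) = -110 - (-14456)/(-26) = -110 - (-14456)*(-1)/26 = -110 - 104*139/26 = -110 - 556 = -666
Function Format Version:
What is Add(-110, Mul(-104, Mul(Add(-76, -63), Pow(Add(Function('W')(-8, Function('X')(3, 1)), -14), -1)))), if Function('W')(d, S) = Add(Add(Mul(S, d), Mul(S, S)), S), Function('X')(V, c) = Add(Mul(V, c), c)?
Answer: -666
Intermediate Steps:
Function('X')(V, c) = Add(c, Mul(V, c))
Function('W')(d, S) = Add(S, Pow(S, 2), Mul(S, d)) (Function('W')(d, S) = Add(Add(Mul(S, d), Pow(S, 2)), S) = Add(Add(Pow(S, 2), Mul(S, d)), S) = Add(S, Pow(S, 2), Mul(S, d)))
Add(-110, Mul(-104, Mul(Add(-76, -63), Pow(Add(Function('W')(-8, Function('X')(3, 1)), -14), -1)))) = Add(-110, Mul(-104, Mul(Add(-76, -63), Pow(Add(Mul(Mul(1, Add(1, 3)), Add(1, Mul(1, Add(1, 3)), -8)), -14), -1)))) = Add(-110, Mul(-104, Mul(-139, Pow(Add(Mul(Mul(1, 4), Add(1, Mul(1, 4), -8)), -14), -1)))) = Add(-110, Mul(-104, Mul(-139, Pow(Add(Mul(4, Add(1, 4, -8)), -14), -1)))) = Add(-110, Mul(-104, Mul(-139, Pow(Add(Mul(4, -3), -14), -1)))) = Add(-110, Mul(-104, Mul(-139, Pow(Add(-12, -14), -1)))) = Add(-110, Mul(-104, Mul(-139, Pow(-26, -1)))) = Add(-110, Mul(-104, Mul(-139, Rational(-1, 26)))) = Add(-110, Mul(-104, Rational(139, 26))) = Add(-110, -556) = -666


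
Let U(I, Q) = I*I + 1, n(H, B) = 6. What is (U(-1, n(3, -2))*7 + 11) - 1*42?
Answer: -17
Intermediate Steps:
U(I, Q) = 1 + I**2 (U(I, Q) = I**2 + 1 = 1 + I**2)
(U(-1, n(3, -2))*7 + 11) - 1*42 = ((1 + (-1)**2)*7 + 11) - 1*42 = ((1 + 1)*7 + 11) - 42 = (2*7 + 11) - 42 = (14 + 11) - 42 = 25 - 42 = -17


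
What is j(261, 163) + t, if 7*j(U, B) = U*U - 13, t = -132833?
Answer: -861723/7 ≈ -1.2310e+5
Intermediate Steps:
j(U, B) = -13/7 + U**2/7 (j(U, B) = (U*U - 13)/7 = (U**2 - 13)/7 = (-13 + U**2)/7 = -13/7 + U**2/7)
j(261, 163) + t = (-13/7 + (1/7)*261**2) - 132833 = (-13/7 + (1/7)*68121) - 132833 = (-13/7 + 68121/7) - 132833 = 68108/7 - 132833 = -861723/7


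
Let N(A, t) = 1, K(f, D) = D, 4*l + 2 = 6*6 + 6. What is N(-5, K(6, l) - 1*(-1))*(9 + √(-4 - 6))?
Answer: 9 + I*√10 ≈ 9.0 + 3.1623*I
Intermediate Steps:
l = 10 (l = -½ + (6*6 + 6)/4 = -½ + (36 + 6)/4 = -½ + (¼)*42 = -½ + 21/2 = 10)
N(-5, K(6, l) - 1*(-1))*(9 + √(-4 - 6)) = 1*(9 + √(-4 - 6)) = 1*(9 + √(-10)) = 1*(9 + I*√10) = 9 + I*√10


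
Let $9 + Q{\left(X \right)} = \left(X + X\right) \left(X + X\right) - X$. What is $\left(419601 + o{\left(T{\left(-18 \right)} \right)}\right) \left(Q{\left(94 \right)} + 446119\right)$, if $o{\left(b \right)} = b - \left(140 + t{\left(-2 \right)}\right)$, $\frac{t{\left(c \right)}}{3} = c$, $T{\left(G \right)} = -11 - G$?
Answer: $201918004640$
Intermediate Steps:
$t{\left(c \right)} = 3 c$
$o{\left(b \right)} = -134 + b$ ($o{\left(b \right)} = b - \left(140 + 3 \left(-2\right)\right) = b - 134 = -134 + b$)
$Q{\left(X \right)} = -9 - X + 4 X^{2}$ ($Q{\left(X \right)} = -9 - \left(X - \left(X + X\right) \left(X + X\right)\right) = -9 - \left(X - 2 X 2 X\right) = -9 + \left(4 X^{2} - X\right) = -9 + \left(- X + 4 X^{2}\right) = -9 - X + 4 X^{2}$)
$\left(419601 + o{\left(T{\left(-18 \right)} \right)}\right) \left(Q{\left(94 \right)} + 446119\right) = \left(419601 - 127\right) \left(\left(-9 - 94 + 4 \cdot 94^{2}\right) + 446119\right) = \left(419601 + \left(-134 + \left(-11 + 18\right)\right)\right) \left(\left(-9 - 94 + 4 \cdot 8836\right) + 446119\right) = \left(419601 + \left(-134 + 7\right)\right) \left(\left(-9 - 94 + 35344\right) + 446119\right) = \left(419601 - 127\right) \left(35241 + 446119\right) = 419474 \cdot 481360 = 201918004640$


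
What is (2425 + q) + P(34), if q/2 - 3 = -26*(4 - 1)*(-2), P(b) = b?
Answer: 2777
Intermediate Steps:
q = 318 (q = 6 + 2*(-26*(4 - 1)*(-2)) = 6 + 2*(-78*(-2)) = 6 + 2*(-26*(-6)) = 6 + 2*156 = 6 + 312 = 318)
(2425 + q) + P(34) = (2425 + 318) + 34 = 2743 + 34 = 2777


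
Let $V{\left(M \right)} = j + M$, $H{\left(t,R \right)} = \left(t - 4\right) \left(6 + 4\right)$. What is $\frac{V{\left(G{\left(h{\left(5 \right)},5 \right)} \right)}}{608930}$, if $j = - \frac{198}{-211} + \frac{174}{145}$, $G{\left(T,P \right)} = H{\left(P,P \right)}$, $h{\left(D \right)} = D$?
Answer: $\frac{6403}{321210575} \approx 1.9934 \cdot 10^{-5}$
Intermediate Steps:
$H{\left(t,R \right)} = -40 + 10 t$ ($H{\left(t,R \right)} = \left(-4 + t\right) 10 = -40 + 10 t$)
$G{\left(T,P \right)} = -40 + 10 P$
$j = \frac{2256}{1055}$ ($j = \left(-198\right) \left(- \frac{1}{211}\right) + 174 \cdot \frac{1}{145} = \frac{198}{211} + \frac{6}{5} = \frac{2256}{1055} \approx 2.1384$)
$V{\left(M \right)} = \frac{2256}{1055} + M$
$\frac{V{\left(G{\left(h{\left(5 \right)},5 \right)} \right)}}{608930} = \frac{\frac{2256}{1055} + \left(-40 + 10 \cdot 5\right)}{608930} = \left(\frac{2256}{1055} + \left(-40 + 50\right)\right) \frac{1}{608930} = \left(\frac{2256}{1055} + 10\right) \frac{1}{608930} = \frac{12806}{1055} \cdot \frac{1}{608930} = \frac{6403}{321210575}$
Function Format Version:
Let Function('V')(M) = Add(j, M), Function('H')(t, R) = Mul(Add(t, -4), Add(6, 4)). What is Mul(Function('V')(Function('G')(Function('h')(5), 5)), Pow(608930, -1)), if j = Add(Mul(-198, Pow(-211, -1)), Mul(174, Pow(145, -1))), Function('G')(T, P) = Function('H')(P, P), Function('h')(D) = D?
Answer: Rational(6403, 321210575) ≈ 1.9934e-5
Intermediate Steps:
Function('H')(t, R) = Add(-40, Mul(10, t)) (Function('H')(t, R) = Mul(Add(-4, t), 10) = Add(-40, Mul(10, t)))
Function('G')(T, P) = Add(-40, Mul(10, P))
j = Rational(2256, 1055) (j = Add(Mul(-198, Rational(-1, 211)), Mul(174, Rational(1, 145))) = Add(Rational(198, 211), Rational(6, 5)) = Rational(2256, 1055) ≈ 2.1384)
Function('V')(M) = Add(Rational(2256, 1055), M)
Mul(Function('V')(Function('G')(Function('h')(5), 5)), Pow(608930, -1)) = Mul(Add(Rational(2256, 1055), Add(-40, Mul(10, 5))), Pow(608930, -1)) = Mul(Add(Rational(2256, 1055), Add(-40, 50)), Rational(1, 608930)) = Mul(Add(Rational(2256, 1055), 10), Rational(1, 608930)) = Mul(Rational(12806, 1055), Rational(1, 608930)) = Rational(6403, 321210575)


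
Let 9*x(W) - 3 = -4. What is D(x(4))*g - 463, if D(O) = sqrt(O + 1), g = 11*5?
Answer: -463 + 110*sqrt(2)/3 ≈ -411.15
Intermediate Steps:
g = 55
x(W) = -1/9 (x(W) = 1/3 + (1/9)*(-4) = 1/3 - 4/9 = -1/9)
D(O) = sqrt(1 + O)
D(x(4))*g - 463 = sqrt(1 - 1/9)*55 - 463 = sqrt(8/9)*55 - 463 = (2*sqrt(2)/3)*55 - 463 = 110*sqrt(2)/3 - 463 = -463 + 110*sqrt(2)/3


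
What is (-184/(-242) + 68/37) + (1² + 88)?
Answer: 410085/4477 ≈ 91.598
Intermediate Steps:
(-184/(-242) + 68/37) + (1² + 88) = (-184*(-1/242) + 68*(1/37)) + (1 + 88) = (92/121 + 68/37) + 89 = 11632/4477 + 89 = 410085/4477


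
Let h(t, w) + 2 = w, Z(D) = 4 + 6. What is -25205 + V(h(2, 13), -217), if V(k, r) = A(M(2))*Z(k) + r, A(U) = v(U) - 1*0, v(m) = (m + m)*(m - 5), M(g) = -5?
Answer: -24422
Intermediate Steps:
Z(D) = 10
v(m) = 2*m*(-5 + m) (v(m) = (2*m)*(-5 + m) = 2*m*(-5 + m))
h(t, w) = -2 + w
A(U) = 2*U*(-5 + U) (A(U) = 2*U*(-5 + U) - 1*0 = 2*U*(-5 + U) + 0 = 2*U*(-5 + U))
V(k, r) = 1000 + r (V(k, r) = (2*(-5)*(-5 - 5))*10 + r = (2*(-5)*(-10))*10 + r = 100*10 + r = 1000 + r)
-25205 + V(h(2, 13), -217) = -25205 + (1000 - 217) = -25205 + 783 = -24422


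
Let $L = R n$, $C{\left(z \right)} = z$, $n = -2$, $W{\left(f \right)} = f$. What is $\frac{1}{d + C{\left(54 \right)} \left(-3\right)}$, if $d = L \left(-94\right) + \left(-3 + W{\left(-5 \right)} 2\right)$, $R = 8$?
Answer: $\frac{1}{1329} \approx 0.00075245$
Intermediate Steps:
$L = -16$ ($L = 8 \left(-2\right) = -16$)
$d = 1491$ ($d = \left(-16\right) \left(-94\right) - 13 = 1504 - 13 = 1491$)
$\frac{1}{d + C{\left(54 \right)} \left(-3\right)} = \frac{1}{1491 + 54 \left(-3\right)} = \frac{1}{1491 - 162} = \frac{1}{1329}$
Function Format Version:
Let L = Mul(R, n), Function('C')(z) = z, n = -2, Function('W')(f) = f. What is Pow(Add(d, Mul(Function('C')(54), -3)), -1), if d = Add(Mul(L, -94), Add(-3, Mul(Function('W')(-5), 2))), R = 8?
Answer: Rational(1, 1329) ≈ 0.00075245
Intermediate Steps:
L = -16 (L = Mul(8, -2) = -16)
d = 1491 (d = Add(Mul(-16, -94), Add(-3, Mul(-5, 2))) = Add(1504, Add(-3, -10)) = Add(1504, -13) = 1491)
Pow(Add(d, Mul(Function('C')(54), -3)), -1) = Pow(Add(1491, Mul(54, -3)), -1) = Pow(Add(1491, -162), -1) = Pow(1329, -1) = Rational(1, 1329)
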